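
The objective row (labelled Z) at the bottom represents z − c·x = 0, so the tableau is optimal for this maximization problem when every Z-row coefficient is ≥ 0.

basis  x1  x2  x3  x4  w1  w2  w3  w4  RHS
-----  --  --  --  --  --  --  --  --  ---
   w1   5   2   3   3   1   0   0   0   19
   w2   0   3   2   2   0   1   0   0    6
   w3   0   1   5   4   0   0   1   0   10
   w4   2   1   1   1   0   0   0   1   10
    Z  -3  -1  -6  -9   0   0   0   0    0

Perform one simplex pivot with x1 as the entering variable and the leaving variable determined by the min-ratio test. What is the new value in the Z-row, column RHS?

57/5

Ratio test on column x1 — row 1: 19/5 = 19/5; row 2: entry 0 ≤ 0; row 3: entry 0 ≤ 0; row 4: 10/2 = 5. Minimum is 19/5 at row 1 (w1 leaves); pivot element 5.
Divide row 1 by 5; eliminate column x1 from the other rows.
Z-row update in column RHS: 0 − (-3)·(19/5) = 57/5.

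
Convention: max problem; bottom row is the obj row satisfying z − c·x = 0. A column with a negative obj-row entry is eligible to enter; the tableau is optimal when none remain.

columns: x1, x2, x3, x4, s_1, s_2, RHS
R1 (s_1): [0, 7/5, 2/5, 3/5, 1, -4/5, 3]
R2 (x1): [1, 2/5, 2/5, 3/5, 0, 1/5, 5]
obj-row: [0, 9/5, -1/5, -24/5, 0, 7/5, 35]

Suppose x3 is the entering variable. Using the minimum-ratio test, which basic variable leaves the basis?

Column x3 entries and ratios — s_1: 3/(2/5) = 15/2; x1: 5/(2/5) = 25/2.
Smallest ratio is 15/2 in the row of s_1, so s_1 leaves.

s_1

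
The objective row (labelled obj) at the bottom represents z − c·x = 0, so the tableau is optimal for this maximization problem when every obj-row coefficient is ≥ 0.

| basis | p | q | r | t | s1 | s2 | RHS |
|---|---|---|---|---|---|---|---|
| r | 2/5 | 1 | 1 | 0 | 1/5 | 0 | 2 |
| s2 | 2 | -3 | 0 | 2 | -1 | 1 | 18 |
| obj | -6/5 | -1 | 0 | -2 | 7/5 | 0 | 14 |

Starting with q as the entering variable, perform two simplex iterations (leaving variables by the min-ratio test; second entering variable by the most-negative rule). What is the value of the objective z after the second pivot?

40

Ratio test on column q — row 1: 2/1 = 2; row 2: entry -3 ≤ 0. Minimum is 2 at row 1 (r leaves); pivot element 1.
Pivot on row 1; the obj-row RHS becomes 14 − (-1)·2 = 16.
Next entering variable (most negative obj-row entry -2): t.
Ratio test on column t — row 1: entry 0 ≤ 0; row 2: 24/2 = 12. Minimum is 12 at row 2 (s2 leaves); pivot element 2.
After the second pivot the obj-row RHS is 16 − (-2)·12 = 40.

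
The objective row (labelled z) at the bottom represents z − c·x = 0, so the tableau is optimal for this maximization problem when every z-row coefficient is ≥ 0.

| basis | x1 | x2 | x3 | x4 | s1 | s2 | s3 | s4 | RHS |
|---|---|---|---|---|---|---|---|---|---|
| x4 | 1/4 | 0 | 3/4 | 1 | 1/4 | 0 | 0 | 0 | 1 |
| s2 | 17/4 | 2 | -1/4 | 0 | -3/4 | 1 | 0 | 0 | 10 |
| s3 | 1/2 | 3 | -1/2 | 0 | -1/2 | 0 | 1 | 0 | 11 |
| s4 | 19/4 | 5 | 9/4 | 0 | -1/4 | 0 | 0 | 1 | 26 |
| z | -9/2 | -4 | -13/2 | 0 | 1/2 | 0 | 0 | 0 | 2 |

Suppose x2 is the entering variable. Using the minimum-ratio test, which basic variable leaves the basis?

s3

Column x2 entries and ratios — x4: 0 ≤ 0, skip; s2: 10/2 = 5; s3: 11/3 = 11/3; s4: 26/5 = 26/5.
Smallest ratio is 11/3 in the row of s3, so s3 leaves.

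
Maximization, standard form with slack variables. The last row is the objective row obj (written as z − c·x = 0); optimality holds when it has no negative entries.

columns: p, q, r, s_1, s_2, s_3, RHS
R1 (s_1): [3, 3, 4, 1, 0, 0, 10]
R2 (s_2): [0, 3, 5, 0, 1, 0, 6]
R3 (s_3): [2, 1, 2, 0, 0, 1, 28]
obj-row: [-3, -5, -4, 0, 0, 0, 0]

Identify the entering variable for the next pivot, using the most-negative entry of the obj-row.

Negative obj-row entries: p: -3, q: -5, r: -4.
The most negative is -5 in column q, so q enters.

q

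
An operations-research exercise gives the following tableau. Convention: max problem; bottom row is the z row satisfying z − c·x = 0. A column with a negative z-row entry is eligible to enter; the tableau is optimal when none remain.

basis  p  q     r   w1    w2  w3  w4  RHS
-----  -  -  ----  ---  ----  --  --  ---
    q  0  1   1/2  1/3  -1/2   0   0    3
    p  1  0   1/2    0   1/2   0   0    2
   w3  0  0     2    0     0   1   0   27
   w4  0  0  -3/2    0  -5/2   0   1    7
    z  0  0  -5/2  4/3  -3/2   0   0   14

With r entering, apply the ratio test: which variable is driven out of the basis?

p

Column r entries and ratios — q: 3/(1/2) = 6; p: 2/(1/2) = 4; w3: 27/2 = 27/2; w4: -3/2 ≤ 0, skip.
Smallest ratio is 4 in the row of p, so p leaves.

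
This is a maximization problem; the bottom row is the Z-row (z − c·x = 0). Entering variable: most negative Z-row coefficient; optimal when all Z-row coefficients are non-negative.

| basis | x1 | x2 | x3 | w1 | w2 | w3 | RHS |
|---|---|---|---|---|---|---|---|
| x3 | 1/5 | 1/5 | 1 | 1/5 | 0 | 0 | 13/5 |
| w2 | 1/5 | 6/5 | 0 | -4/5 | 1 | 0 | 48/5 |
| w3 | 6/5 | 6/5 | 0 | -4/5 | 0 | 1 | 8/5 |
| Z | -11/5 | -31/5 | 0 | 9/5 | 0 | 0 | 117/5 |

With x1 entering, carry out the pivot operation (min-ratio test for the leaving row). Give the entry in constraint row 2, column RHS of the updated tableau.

Ratio test on column x1 — row 1: (13/5)/(1/5) = 13; row 2: (48/5)/(1/5) = 48; row 3: (8/5)/(6/5) = 4/3. Minimum is 4/3 at row 3 (w3 leaves); pivot element 6/5.
Divide row 3 by 6/5; eliminate column x1 from the other rows.
Row 2 update in column RHS: 48/5 − (1/5)·(4/3) = 28/3.

28/3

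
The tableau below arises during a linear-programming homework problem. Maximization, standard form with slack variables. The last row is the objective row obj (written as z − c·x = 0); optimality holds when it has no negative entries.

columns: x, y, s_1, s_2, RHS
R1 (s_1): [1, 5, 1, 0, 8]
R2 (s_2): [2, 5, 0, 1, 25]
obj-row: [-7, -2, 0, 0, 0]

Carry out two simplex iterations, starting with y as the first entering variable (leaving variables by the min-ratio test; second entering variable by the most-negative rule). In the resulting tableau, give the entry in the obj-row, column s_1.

7

Ratio test on column y — row 1: 8/5 = 8/5; row 2: 25/5 = 5. Minimum is 8/5 at row 1 (s_1 leaves); pivot element 5.
Divide row 1 by 5; eliminate column y from the other rows.
Second iteration: most negative obj-row entry is -33/5 in column x, so x enters.
Ratio test on column x — row 1: (8/5)/(1/5) = 8; row 2: 17/1 = 17. Minimum is 8 at row 1 (y leaves); pivot element 1/5.
Divide row 1 by 1/5; eliminate column x from the other rows.
After both pivots, the entry at the obj-row, column s_1 is 7.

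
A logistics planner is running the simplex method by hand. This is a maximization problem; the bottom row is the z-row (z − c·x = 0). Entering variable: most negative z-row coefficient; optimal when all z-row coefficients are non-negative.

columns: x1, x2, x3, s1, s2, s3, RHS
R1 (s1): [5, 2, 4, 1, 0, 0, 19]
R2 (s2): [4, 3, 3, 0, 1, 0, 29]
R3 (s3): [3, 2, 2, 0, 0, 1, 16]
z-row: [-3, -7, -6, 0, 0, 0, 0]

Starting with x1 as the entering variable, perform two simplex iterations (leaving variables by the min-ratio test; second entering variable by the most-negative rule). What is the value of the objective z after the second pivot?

Ratio test on column x1 — row 1: 19/5 = 19/5; row 2: 29/4 = 29/4; row 3: 16/3 = 16/3. Minimum is 19/5 at row 1 (s1 leaves); pivot element 5.
Pivot on row 1; the z-row RHS becomes 0 − (-3)·(19/5) = 57/5.
Next entering variable (most negative z-row entry -29/5): x2.
Ratio test on column x2 — row 1: (19/5)/(2/5) = 19/2; row 2: (69/5)/(7/5) = 69/7; row 3: (23/5)/(4/5) = 23/4. Minimum is 23/4 at row 3 (s3 leaves); pivot element 4/5.
After the second pivot the z-row RHS is 57/5 − (-29/5)·(23/4) = 179/4.

179/4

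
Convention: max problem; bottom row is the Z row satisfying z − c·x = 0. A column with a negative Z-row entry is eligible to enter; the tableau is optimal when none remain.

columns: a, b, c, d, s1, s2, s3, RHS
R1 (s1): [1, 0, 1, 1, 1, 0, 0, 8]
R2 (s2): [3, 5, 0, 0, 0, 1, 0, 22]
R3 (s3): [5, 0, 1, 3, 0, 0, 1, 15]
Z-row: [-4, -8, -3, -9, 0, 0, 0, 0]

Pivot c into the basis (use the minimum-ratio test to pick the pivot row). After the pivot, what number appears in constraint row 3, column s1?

-1

Ratio test on column c — row 1: 8/1 = 8; row 2: entry 0 ≤ 0; row 3: 15/1 = 15. Minimum is 8 at row 1 (s1 leaves); pivot element 1.
Divide row 1 by 1; eliminate column c from the other rows.
Row 3 update in column s1: 0 − 1·1 = -1.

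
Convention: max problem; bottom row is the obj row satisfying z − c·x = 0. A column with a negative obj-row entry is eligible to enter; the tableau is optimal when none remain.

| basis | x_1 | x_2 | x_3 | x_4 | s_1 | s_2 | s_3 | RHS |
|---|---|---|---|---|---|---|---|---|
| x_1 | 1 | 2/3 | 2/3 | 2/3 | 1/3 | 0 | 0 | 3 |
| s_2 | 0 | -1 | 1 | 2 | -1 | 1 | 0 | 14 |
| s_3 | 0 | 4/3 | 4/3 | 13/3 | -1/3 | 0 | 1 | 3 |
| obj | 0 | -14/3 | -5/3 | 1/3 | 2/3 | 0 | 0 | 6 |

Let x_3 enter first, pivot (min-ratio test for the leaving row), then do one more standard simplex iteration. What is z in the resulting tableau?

Ratio test on column x_3 — row 1: 3/(2/3) = 9/2; row 2: 14/1 = 14; row 3: 3/(4/3) = 9/4. Minimum is 9/4 at row 3 (s_3 leaves); pivot element 4/3.
Pivot on row 3; the obj-row RHS becomes 6 − (-5/3)·(9/4) = 39/4.
Next entering variable (most negative obj-row entry -3): x_2.
Ratio test on column x_2 — row 1: entry 0 ≤ 0; row 2: entry -2 ≤ 0; row 3: (9/4)/1 = 9/4. Minimum is 9/4 at row 3 (x_3 leaves); pivot element 1.
After the second pivot the obj-row RHS is 39/4 − (-3)·(9/4) = 33/2.

33/2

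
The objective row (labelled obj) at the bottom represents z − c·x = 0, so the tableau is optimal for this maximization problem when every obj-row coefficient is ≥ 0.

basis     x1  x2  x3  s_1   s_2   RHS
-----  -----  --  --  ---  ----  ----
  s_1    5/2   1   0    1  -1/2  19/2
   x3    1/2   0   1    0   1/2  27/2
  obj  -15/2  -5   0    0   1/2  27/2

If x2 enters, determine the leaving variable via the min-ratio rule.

s_1

Column x2 entries and ratios — s_1: (19/2)/1 = 19/2; x3: 0 ≤ 0, skip.
Smallest ratio is 19/2 in the row of s_1, so s_1 leaves.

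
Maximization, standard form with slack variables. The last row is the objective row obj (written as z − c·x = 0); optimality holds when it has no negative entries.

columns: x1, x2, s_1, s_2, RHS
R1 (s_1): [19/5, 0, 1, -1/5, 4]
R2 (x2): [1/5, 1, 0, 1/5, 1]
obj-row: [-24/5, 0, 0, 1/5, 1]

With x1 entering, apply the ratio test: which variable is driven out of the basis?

Column x1 entries and ratios — s_1: 4/(19/5) = 20/19; x2: 1/(1/5) = 5.
Smallest ratio is 20/19 in the row of s_1, so s_1 leaves.

s_1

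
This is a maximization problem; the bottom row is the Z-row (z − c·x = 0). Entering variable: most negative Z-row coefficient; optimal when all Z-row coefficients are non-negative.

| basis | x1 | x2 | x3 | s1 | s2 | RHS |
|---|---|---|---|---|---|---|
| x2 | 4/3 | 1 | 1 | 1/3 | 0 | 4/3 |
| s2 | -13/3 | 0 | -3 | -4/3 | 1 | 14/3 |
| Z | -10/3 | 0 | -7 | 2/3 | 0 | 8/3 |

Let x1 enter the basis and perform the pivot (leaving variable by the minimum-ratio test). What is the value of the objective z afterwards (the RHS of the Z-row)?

Ratio test on column x1 — row 1: (4/3)/(4/3) = 1; row 2: entry -13/3 ≤ 0. Minimum is 1 at row 1 (x2 leaves); pivot element 4/3.
Pivot on row 1; the Z-row RHS becomes 8/3 − (-10/3)·1 = 6.

6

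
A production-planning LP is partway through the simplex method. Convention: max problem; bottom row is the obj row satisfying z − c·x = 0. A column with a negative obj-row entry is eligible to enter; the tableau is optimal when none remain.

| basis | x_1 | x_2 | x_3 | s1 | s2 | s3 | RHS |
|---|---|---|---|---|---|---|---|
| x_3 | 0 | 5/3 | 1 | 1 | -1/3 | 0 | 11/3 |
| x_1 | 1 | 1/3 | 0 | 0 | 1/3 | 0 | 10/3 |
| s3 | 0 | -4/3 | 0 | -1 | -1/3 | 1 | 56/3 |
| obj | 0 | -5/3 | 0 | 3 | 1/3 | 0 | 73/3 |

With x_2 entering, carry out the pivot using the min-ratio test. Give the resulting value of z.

28

Ratio test on column x_2 — row 1: (11/3)/(5/3) = 11/5; row 2: (10/3)/(1/3) = 10; row 3: entry -4/3 ≤ 0. Minimum is 11/5 at row 1 (x_3 leaves); pivot element 5/3.
Pivot on row 1; the obj-row RHS becomes 73/3 − (-5/3)·(11/5) = 28.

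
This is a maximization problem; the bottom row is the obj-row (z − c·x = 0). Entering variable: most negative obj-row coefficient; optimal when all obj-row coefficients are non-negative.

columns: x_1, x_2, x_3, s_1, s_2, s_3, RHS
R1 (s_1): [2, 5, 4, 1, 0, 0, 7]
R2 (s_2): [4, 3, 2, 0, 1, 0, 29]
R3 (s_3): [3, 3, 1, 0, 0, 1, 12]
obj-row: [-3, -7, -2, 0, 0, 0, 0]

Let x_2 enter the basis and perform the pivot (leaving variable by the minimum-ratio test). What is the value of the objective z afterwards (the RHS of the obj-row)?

Ratio test on column x_2 — row 1: 7/5 = 7/5; row 2: 29/3 = 29/3; row 3: 12/3 = 4. Minimum is 7/5 at row 1 (s_1 leaves); pivot element 5.
Pivot on row 1; the obj-row RHS becomes 0 − (-7)·(7/5) = 49/5.

49/5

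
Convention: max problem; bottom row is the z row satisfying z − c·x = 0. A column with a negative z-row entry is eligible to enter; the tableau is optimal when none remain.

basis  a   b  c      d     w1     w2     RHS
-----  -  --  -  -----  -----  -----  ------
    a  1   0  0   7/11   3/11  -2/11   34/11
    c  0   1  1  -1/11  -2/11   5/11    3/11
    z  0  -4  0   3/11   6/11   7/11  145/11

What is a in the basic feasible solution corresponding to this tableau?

34/11

a is basic (row 1); its value is the RHS of that row, 34/11.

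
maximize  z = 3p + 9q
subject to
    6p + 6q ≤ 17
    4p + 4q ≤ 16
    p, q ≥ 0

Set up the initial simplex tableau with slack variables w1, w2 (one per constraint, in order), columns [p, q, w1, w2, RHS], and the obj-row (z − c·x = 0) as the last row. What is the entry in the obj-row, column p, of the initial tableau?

-3

The obj-row carries the negated objective coefficients: the p entry is -3.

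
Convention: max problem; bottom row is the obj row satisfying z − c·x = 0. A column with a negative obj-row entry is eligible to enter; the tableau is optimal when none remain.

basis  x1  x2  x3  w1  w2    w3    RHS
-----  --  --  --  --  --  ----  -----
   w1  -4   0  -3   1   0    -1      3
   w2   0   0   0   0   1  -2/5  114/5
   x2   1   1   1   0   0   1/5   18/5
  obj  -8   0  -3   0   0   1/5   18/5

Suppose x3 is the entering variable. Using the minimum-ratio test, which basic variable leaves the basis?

x2

Column x3 entries and ratios — w1: -3 ≤ 0, skip; w2: 0 ≤ 0, skip; x2: (18/5)/1 = 18/5.
Smallest ratio is 18/5 in the row of x2, so x2 leaves.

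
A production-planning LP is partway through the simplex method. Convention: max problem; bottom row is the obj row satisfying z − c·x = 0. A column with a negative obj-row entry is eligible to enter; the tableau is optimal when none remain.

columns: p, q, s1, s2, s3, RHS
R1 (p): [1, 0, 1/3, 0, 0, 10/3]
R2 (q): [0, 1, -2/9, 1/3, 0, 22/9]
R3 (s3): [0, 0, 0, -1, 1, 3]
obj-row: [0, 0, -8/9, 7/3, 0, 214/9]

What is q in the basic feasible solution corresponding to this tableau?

q is basic (row 2); its value is the RHS of that row, 22/9.

22/9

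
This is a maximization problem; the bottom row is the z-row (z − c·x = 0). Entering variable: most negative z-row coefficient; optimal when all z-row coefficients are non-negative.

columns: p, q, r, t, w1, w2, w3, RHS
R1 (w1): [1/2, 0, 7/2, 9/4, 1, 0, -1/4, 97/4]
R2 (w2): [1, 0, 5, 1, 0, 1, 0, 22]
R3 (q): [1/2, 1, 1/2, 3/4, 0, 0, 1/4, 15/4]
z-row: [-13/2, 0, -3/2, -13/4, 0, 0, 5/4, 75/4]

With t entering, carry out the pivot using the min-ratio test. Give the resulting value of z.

35

Ratio test on column t — row 1: (97/4)/(9/4) = 97/9; row 2: 22/1 = 22; row 3: (15/4)/(3/4) = 5. Minimum is 5 at row 3 (q leaves); pivot element 3/4.
Pivot on row 3; the z-row RHS becomes 75/4 − (-13/4)·5 = 35.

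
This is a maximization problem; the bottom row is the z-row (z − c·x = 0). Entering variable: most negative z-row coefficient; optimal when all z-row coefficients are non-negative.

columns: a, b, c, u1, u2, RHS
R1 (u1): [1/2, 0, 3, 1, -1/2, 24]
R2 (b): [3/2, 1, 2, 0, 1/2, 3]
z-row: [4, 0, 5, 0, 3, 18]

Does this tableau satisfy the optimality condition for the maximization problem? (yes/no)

Every z-row coefficient is ≥ 0, so the tableau is optimal.

yes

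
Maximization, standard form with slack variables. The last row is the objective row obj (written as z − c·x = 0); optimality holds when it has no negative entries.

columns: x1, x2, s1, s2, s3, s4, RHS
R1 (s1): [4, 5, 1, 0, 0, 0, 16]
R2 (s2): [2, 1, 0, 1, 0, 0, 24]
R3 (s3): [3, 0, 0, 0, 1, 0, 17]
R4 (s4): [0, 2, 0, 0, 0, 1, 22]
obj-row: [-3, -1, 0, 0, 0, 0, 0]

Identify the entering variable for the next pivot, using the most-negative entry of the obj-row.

x1

Negative obj-row entries: x1: -3, x2: -1.
The most negative is -3 in column x1, so x1 enters.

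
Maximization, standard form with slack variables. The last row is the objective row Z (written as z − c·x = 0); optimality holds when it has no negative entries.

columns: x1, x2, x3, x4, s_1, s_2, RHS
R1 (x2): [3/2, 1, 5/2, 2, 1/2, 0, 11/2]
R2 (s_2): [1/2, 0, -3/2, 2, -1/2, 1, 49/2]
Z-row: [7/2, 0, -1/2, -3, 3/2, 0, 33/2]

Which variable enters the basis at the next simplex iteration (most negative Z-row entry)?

x4

Negative Z-row entries: x3: -1/2, x4: -3.
The most negative is -3 in column x4, so x4 enters.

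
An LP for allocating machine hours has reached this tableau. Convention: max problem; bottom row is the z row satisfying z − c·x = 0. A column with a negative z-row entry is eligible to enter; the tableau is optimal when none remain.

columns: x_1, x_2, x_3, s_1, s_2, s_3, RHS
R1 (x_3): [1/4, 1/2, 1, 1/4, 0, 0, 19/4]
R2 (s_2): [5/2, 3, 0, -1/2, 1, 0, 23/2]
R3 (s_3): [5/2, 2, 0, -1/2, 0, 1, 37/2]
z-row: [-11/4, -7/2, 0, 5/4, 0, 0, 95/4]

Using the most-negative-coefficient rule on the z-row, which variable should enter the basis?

Negative z-row entries: x_1: -11/4, x_2: -7/2.
The most negative is -7/2 in column x_2, so x_2 enters.

x_2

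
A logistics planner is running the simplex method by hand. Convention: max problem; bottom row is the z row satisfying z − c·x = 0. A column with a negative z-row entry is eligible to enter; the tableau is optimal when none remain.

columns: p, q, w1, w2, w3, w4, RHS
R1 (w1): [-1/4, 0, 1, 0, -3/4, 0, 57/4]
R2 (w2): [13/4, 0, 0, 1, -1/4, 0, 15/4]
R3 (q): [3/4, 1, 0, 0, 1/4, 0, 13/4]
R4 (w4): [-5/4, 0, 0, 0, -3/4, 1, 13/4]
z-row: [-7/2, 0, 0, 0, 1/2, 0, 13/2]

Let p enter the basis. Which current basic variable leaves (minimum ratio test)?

Column p entries and ratios — w1: -1/4 ≤ 0, skip; w2: (15/4)/(13/4) = 15/13; q: (13/4)/(3/4) = 13/3; w4: -5/4 ≤ 0, skip.
Smallest ratio is 15/13 in the row of w2, so w2 leaves.

w2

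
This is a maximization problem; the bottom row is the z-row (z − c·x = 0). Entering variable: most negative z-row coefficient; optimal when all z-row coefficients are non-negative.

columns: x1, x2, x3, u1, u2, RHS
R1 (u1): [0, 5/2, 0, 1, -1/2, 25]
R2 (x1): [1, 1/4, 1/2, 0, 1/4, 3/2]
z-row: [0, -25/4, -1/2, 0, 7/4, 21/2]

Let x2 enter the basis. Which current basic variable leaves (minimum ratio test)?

Column x2 entries and ratios — u1: 25/(5/2) = 10; x1: (3/2)/(1/4) = 6.
Smallest ratio is 6 in the row of x1, so x1 leaves.

x1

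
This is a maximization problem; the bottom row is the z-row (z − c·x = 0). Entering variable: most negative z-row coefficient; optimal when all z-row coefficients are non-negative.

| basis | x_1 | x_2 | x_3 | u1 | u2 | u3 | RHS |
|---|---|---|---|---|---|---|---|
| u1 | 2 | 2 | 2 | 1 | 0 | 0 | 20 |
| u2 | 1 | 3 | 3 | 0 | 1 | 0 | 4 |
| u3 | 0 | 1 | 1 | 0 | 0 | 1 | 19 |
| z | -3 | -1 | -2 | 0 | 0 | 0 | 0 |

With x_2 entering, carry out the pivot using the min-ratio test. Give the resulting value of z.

4/3

Ratio test on column x_2 — row 1: 20/2 = 10; row 2: 4/3 = 4/3; row 3: 19/1 = 19. Minimum is 4/3 at row 2 (u2 leaves); pivot element 3.
Pivot on row 2; the z-row RHS becomes 0 − (-1)·(4/3) = 4/3.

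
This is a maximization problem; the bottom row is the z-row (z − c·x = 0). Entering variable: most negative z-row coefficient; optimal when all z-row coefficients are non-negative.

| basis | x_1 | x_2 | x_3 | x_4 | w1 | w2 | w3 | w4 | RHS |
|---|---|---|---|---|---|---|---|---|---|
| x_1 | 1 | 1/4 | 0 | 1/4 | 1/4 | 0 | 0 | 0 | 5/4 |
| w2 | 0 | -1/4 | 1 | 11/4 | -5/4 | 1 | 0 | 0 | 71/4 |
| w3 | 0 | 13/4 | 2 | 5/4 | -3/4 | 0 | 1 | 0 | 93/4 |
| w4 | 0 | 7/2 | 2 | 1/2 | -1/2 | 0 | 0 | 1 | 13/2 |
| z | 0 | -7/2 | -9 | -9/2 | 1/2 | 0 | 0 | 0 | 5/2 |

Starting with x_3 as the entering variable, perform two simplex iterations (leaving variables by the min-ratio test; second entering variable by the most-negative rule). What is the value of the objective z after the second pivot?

43

Ratio test on column x_3 — row 1: entry 0 ≤ 0; row 2: (71/4)/1 = 71/4; row 3: (93/4)/2 = 93/8; row 4: (13/2)/2 = 13/4. Minimum is 13/4 at row 4 (w4 leaves); pivot element 2.
Pivot on row 4; the z-row RHS becomes 5/2 − (-9)·(13/4) = 127/4.
Next entering variable (most negative z-row entry -9/4): x_4.
Ratio test on column x_4 — row 1: (5/4)/(1/4) = 5; row 2: (29/2)/(5/2) = 29/5; row 3: (67/4)/(3/4) = 67/3; row 4: (13/4)/(1/4) = 13. Minimum is 5 at row 1 (x_1 leaves); pivot element 1/4.
After the second pivot the z-row RHS is 127/4 − (-9/4)·5 = 43.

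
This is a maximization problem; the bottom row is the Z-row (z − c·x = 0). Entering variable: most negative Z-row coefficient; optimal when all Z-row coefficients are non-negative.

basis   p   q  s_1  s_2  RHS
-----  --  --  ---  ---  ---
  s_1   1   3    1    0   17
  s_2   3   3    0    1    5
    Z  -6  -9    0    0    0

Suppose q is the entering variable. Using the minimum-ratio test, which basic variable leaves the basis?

s_2

Column q entries and ratios — s_1: 17/3 = 17/3; s_2: 5/3 = 5/3.
Smallest ratio is 5/3 in the row of s_2, so s_2 leaves.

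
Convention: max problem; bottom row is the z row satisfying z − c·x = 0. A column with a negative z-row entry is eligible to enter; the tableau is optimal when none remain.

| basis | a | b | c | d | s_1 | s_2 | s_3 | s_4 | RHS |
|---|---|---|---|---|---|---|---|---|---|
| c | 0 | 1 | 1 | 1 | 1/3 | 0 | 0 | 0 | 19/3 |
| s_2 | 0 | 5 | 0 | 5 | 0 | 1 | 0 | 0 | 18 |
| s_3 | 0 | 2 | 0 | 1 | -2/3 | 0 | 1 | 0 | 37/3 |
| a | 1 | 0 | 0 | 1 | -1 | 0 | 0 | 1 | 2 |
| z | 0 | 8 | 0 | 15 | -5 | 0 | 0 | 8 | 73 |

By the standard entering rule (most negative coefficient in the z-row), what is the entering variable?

s_1

Negative z-row entries: s_1: -5.
The most negative is -5 in column s_1, so s_1 enters.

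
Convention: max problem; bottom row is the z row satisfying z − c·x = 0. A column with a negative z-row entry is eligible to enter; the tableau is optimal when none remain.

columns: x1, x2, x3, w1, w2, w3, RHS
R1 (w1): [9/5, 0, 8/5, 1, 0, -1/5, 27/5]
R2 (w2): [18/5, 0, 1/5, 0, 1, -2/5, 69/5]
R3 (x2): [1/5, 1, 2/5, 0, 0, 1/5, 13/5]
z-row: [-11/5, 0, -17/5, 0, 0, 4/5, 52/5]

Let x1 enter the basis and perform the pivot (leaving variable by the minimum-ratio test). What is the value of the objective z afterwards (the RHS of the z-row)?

Ratio test on column x1 — row 1: (27/5)/(9/5) = 3; row 2: (69/5)/(18/5) = 23/6; row 3: (13/5)/(1/5) = 13. Minimum is 3 at row 1 (w1 leaves); pivot element 9/5.
Pivot on row 1; the z-row RHS becomes 52/5 − (-11/5)·3 = 17.

17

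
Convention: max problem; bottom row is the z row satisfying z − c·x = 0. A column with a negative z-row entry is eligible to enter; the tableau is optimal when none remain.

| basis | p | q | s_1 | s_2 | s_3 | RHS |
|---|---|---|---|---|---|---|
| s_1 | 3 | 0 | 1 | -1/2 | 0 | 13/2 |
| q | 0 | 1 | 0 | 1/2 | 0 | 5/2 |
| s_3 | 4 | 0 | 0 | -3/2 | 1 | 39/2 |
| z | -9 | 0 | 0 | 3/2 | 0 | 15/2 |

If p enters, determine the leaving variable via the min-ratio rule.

Column p entries and ratios — s_1: (13/2)/3 = 13/6; q: 0 ≤ 0, skip; s_3: (39/2)/4 = 39/8.
Smallest ratio is 13/6 in the row of s_1, so s_1 leaves.

s_1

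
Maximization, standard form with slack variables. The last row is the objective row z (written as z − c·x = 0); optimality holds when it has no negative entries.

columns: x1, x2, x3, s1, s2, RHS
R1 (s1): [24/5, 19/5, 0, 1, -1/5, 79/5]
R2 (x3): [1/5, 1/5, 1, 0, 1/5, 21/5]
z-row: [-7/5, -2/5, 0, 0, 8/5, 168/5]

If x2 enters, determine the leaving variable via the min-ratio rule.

s1

Column x2 entries and ratios — s1: (79/5)/(19/5) = 79/19; x3: (21/5)/(1/5) = 21.
Smallest ratio is 79/19 in the row of s1, so s1 leaves.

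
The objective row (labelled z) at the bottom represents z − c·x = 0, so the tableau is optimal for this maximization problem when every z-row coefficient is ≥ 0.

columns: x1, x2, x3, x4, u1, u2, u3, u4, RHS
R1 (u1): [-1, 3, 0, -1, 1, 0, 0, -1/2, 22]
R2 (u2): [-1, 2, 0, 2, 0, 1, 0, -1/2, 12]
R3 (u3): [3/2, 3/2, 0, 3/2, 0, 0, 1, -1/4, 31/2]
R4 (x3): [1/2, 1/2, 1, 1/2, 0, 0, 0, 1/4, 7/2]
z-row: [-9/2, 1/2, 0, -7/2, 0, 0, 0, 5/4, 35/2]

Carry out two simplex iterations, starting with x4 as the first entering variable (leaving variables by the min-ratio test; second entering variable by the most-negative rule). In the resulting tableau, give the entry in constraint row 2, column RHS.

Ratio test on column x4 — row 1: entry -1 ≤ 0; row 2: 12/2 = 6; row 3: (31/2)/(3/2) = 31/3; row 4: (7/2)/(1/2) = 7. Minimum is 6 at row 2 (u2 leaves); pivot element 2.
Divide row 2 by 2; eliminate column x4 from the other rows.
Second iteration: most negative z-row entry is -25/4 in column x1, so x1 enters.
Ratio test on column x1 — row 1: entry -3/2 ≤ 0; row 2: entry -1/2 ≤ 0; row 3: (13/2)/(9/4) = 26/9; row 4: (1/2)/(3/4) = 2/3. Minimum is 2/3 at row 4 (x3 leaves); pivot element 3/4.
Divide row 4 by 3/4; eliminate column x1 from the other rows.
After both pivots, the entry at constraint row 2, column RHS is 19/3.

19/3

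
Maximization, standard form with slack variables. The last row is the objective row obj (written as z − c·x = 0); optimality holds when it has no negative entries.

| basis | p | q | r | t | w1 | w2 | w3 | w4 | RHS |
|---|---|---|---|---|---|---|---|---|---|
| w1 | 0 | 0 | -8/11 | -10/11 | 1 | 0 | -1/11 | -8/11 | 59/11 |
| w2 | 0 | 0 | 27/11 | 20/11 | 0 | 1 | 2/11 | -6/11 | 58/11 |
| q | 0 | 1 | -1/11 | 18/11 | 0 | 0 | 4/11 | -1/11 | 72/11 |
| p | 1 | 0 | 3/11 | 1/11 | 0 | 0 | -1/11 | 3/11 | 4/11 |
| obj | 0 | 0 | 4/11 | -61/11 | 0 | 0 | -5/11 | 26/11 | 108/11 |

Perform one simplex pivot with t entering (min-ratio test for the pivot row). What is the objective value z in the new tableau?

Ratio test on column t — row 1: entry -10/11 ≤ 0; row 2: (58/11)/(20/11) = 29/10; row 3: (72/11)/(18/11) = 4; row 4: (4/11)/(1/11) = 4. Minimum is 29/10 at row 2 (w2 leaves); pivot element 20/11.
Pivot on row 2; the obj-row RHS becomes 108/11 − (-61/11)·(29/10) = 259/10.

259/10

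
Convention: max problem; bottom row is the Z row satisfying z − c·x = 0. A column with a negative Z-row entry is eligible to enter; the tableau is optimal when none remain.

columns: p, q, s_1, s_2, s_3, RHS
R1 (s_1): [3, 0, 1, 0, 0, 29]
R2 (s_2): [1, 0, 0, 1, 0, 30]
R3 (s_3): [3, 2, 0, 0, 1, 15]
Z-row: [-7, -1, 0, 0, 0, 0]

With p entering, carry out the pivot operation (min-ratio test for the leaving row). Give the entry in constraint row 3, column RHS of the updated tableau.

5

Ratio test on column p — row 1: 29/3 = 29/3; row 2: 30/1 = 30; row 3: 15/3 = 5. Minimum is 5 at row 3 (s_3 leaves); pivot element 3.
Divide row 3 by 3; eliminate column p from the other rows.
In the new row 3, the RHS entry is the old entry divided by the pivot: 15/3 = 5.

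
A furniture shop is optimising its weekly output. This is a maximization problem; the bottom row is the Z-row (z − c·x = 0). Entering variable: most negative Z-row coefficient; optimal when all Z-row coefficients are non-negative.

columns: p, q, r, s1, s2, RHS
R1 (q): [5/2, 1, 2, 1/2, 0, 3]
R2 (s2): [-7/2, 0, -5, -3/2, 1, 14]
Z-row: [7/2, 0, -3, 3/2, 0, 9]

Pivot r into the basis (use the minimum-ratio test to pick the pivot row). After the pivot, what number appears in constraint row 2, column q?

Ratio test on column r — row 1: 3/2 = 3/2; row 2: entry -5 ≤ 0. Minimum is 3/2 at row 1 (q leaves); pivot element 2.
Divide row 1 by 2; eliminate column r from the other rows.
Row 2 update in column q: 0 − (-5)·(1/2) = 5/2.

5/2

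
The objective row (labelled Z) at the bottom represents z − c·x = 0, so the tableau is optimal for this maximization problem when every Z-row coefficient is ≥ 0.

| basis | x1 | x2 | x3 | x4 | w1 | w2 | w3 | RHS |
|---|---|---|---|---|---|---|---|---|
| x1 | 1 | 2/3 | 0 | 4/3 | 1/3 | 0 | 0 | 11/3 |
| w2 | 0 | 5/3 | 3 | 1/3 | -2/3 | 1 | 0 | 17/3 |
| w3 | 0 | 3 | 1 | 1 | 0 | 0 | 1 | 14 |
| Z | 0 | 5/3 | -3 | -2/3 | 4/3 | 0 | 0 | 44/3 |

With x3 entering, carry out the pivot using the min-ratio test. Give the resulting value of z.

61/3

Ratio test on column x3 — row 1: entry 0 ≤ 0; row 2: (17/3)/3 = 17/9; row 3: 14/1 = 14. Minimum is 17/9 at row 2 (w2 leaves); pivot element 3.
Pivot on row 2; the Z-row RHS becomes 44/3 − (-3)·(17/9) = 61/3.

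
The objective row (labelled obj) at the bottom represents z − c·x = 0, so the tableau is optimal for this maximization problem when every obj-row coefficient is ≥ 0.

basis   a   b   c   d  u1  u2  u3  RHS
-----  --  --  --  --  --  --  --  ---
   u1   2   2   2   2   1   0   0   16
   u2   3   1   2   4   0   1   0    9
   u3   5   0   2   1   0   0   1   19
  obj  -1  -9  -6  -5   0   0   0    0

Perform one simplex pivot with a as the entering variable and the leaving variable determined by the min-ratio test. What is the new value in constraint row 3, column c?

-4/3

Ratio test on column a — row 1: 16/2 = 8; row 2: 9/3 = 3; row 3: 19/5 = 19/5. Minimum is 3 at row 2 (u2 leaves); pivot element 3.
Divide row 2 by 3; eliminate column a from the other rows.
Row 3 update in column c: 2 − 5·(2/3) = -4/3.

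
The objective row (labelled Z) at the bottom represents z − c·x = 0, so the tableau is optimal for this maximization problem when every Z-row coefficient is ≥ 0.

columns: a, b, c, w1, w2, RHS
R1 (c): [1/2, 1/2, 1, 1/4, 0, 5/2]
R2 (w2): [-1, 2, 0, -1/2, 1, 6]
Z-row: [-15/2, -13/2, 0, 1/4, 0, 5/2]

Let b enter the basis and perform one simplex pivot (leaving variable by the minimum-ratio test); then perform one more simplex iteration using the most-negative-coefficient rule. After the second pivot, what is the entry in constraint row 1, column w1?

1/2

Ratio test on column b — row 1: (5/2)/(1/2) = 5; row 2: 6/2 = 3. Minimum is 3 at row 2 (w2 leaves); pivot element 2.
Divide row 2 by 2; eliminate column b from the other rows.
Second iteration: most negative Z-row entry is -43/4 in column a, so a enters.
Ratio test on column a — row 1: 1/(3/4) = 4/3; row 2: entry -1/2 ≤ 0. Minimum is 4/3 at row 1 (c leaves); pivot element 3/4.
Divide row 1 by 3/4; eliminate column a from the other rows.
After both pivots, the entry at constraint row 1, column w1 is 1/2.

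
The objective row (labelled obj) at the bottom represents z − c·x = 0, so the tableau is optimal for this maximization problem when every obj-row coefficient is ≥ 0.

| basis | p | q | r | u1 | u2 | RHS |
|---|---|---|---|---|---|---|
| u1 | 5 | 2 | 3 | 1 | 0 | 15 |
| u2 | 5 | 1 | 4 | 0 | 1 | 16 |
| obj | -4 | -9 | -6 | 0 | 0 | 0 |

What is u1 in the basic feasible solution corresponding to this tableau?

u1 is basic (row 1); its value is the RHS of that row, 15.

15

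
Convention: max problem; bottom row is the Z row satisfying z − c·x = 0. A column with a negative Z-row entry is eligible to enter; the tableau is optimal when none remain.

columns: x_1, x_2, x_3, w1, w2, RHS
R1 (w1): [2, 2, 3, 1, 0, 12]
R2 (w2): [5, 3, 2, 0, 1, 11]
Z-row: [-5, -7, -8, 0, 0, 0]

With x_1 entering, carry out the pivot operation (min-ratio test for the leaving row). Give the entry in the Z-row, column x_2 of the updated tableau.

Ratio test on column x_1 — row 1: 12/2 = 6; row 2: 11/5 = 11/5. Minimum is 11/5 at row 2 (w2 leaves); pivot element 5.
Divide row 2 by 5; eliminate column x_1 from the other rows.
Z-row update in column x_2: -7 − (-5)·(3/5) = -4.

-4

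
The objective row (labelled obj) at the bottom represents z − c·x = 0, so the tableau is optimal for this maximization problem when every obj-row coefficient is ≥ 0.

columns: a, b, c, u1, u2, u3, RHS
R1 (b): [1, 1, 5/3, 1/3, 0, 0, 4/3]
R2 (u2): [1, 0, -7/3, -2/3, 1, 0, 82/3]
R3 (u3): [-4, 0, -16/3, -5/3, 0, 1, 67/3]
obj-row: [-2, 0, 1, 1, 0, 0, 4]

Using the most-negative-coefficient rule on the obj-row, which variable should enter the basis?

a

Negative obj-row entries: a: -2.
The most negative is -2 in column a, so a enters.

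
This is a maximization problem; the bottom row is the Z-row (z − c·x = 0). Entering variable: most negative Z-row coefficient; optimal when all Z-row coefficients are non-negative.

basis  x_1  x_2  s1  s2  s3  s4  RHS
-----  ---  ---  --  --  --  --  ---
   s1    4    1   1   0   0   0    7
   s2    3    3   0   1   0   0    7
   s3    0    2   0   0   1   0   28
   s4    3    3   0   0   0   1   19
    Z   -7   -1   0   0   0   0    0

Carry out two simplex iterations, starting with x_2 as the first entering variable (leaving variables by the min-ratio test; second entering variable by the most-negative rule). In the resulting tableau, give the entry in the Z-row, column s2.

Ratio test on column x_2 — row 1: 7/1 = 7; row 2: 7/3 = 7/3; row 3: 28/2 = 14; row 4: 19/3 = 19/3. Minimum is 7/3 at row 2 (s2 leaves); pivot element 3.
Divide row 2 by 3; eliminate column x_2 from the other rows.
Second iteration: most negative Z-row entry is -6 in column x_1, so x_1 enters.
Ratio test on column x_1 — row 1: (14/3)/3 = 14/9; row 2: (7/3)/1 = 7/3; row 3: entry -2 ≤ 0; row 4: entry 0 ≤ 0. Minimum is 14/9 at row 1 (s1 leaves); pivot element 3.
Divide row 1 by 3; eliminate column x_1 from the other rows.
After both pivots, the entry at the Z-row, column s2 is -1/3.

-1/3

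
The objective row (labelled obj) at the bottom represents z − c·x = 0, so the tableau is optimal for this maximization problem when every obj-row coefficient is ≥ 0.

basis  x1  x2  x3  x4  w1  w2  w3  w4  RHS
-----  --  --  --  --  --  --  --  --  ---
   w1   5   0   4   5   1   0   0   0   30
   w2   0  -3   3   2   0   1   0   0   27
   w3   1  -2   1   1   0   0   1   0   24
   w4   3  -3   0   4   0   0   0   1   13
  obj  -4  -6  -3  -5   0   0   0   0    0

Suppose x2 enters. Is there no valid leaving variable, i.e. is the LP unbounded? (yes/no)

yes

Every constraint-row entry in column x2 is ≤ 0, so increasing x2 is unbounded.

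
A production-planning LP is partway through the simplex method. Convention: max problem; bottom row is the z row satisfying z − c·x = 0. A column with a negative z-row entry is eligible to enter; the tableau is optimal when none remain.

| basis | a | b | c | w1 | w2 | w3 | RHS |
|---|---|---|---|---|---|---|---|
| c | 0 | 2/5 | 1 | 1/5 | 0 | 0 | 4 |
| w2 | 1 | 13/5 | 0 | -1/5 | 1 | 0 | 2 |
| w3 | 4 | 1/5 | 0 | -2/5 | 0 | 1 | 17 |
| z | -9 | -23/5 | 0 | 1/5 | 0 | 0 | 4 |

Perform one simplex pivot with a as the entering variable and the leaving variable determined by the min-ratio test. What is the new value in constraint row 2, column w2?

Ratio test on column a — row 1: entry 0 ≤ 0; row 2: 2/1 = 2; row 3: 17/4 = 17/4. Minimum is 2 at row 2 (w2 leaves); pivot element 1.
Divide row 2 by 1; eliminate column a from the other rows.
In the new row 2, the w2 entry is the old entry divided by the pivot: 1/1 = 1.

1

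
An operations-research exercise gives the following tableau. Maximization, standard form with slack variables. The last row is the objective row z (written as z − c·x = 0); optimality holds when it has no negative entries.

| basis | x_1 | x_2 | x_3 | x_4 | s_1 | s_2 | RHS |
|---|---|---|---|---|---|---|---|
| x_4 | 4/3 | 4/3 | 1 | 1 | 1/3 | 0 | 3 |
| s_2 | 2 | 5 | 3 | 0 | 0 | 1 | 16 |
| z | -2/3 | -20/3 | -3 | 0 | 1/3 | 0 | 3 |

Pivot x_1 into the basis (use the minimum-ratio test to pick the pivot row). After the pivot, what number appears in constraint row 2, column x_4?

Ratio test on column x_1 — row 1: 3/(4/3) = 9/4; row 2: 16/2 = 8. Minimum is 9/4 at row 1 (x_4 leaves); pivot element 4/3.
Divide row 1 by 4/3; eliminate column x_1 from the other rows.
Row 2 update in column x_4: 0 − 2·(3/4) = -3/2.

-3/2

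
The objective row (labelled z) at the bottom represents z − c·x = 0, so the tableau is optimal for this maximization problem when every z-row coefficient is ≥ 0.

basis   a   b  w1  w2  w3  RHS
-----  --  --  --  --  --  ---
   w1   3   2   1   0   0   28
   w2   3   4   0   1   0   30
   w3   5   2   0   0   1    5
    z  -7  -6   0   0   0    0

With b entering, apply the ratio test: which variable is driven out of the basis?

Column b entries and ratios — w1: 28/2 = 14; w2: 30/4 = 15/2; w3: 5/2 = 5/2.
Smallest ratio is 5/2 in the row of w3, so w3 leaves.

w3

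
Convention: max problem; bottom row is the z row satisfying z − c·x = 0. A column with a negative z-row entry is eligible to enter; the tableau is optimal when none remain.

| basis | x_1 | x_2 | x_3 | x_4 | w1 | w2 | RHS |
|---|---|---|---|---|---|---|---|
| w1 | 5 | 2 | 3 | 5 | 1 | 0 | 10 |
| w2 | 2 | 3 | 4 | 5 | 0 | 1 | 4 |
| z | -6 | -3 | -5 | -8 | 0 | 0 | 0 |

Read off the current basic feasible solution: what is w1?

w1 is basic (row 1); its value is the RHS of that row, 10.

10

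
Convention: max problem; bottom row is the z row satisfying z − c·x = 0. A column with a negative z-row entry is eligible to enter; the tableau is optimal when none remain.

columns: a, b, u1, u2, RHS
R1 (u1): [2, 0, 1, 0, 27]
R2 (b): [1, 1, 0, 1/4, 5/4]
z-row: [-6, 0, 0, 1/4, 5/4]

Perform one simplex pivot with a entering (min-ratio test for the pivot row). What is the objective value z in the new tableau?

35/4

Ratio test on column a — row 1: 27/2 = 27/2; row 2: (5/4)/1 = 5/4. Minimum is 5/4 at row 2 (b leaves); pivot element 1.
Pivot on row 2; the z-row RHS becomes 5/4 − (-6)·(5/4) = 35/4.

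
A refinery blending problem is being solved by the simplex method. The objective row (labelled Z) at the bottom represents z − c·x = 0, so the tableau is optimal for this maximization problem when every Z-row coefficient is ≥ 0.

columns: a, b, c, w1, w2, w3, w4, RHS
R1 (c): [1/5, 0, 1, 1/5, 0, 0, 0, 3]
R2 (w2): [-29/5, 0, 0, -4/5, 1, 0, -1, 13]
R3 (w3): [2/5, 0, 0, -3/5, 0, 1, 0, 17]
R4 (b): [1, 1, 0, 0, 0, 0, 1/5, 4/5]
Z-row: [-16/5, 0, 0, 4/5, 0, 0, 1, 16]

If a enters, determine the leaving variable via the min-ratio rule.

b

Column a entries and ratios — c: 3/(1/5) = 15; w2: -29/5 ≤ 0, skip; w3: 17/(2/5) = 85/2; b: (4/5)/1 = 4/5.
Smallest ratio is 4/5 in the row of b, so b leaves.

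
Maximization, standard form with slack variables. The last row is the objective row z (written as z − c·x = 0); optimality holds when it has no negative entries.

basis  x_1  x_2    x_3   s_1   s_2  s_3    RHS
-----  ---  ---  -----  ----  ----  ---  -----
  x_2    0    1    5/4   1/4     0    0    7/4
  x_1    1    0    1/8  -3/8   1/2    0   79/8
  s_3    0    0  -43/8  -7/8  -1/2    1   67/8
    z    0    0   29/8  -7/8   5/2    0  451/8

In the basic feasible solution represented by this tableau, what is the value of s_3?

s_3 is basic (row 3); its value is the RHS of that row, 67/8.

67/8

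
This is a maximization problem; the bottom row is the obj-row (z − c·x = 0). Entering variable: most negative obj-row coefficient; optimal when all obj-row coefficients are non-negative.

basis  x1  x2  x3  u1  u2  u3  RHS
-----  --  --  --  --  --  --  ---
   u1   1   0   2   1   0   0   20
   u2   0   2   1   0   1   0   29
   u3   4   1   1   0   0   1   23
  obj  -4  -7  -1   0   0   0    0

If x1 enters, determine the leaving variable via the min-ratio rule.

Column x1 entries and ratios — u1: 20/1 = 20; u2: 0 ≤ 0, skip; u3: 23/4 = 23/4.
Smallest ratio is 23/4 in the row of u3, so u3 leaves.

u3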